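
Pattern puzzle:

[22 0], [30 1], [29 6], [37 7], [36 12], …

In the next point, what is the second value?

13

Second value: alternating steps +1, +5, +1, +5, …, so 0, 1, 6, 7, 12 → 13.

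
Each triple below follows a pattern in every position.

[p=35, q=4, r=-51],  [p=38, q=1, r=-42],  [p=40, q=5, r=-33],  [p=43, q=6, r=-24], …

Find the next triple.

P: alternating steps +3, +2, +3, +2, …; 35, 38, 40, 43 → 45.
Q: 4, 1, 5, 6 → 11 (each term is the sum of the two before it).
R goes -51, -42, -33, -24 → -15 (+9 each step).
Combining the parts gives [p=45, q=11, r=-15].

[p=45, q=11, r=-15]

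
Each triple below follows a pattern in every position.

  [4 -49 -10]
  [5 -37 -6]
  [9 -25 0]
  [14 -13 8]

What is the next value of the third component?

First component: 4, 5, 9, 14 → 23 (each term is the sum of the two before it).
For the second component, +12 each step: -49, -37, -25, -13 → -1.
Third component goes -10, -6, 0, 8 → 18 (differences are 4, 6, 8, … (increasing by 2 each time)).

18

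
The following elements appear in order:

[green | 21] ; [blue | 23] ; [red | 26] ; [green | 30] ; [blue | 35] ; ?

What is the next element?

[red | 41]

For the colour, repeats green → blue → red: green, blue, red, green, blue → red.
Second component goes 21, 23, 26, 30, 35 → 41 (differences are 2, 3, 4, … (increasing by 1 each time)).
So the next element is [red | 41].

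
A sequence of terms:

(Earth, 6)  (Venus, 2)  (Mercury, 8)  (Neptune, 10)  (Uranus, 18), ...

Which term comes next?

(Saturn, 28)

Planet goes Earth, Venus, Mercury, Neptune, Uranus → Saturn (runs backward through the planets Mercury→Neptune).
For the second slot, each term is the sum of the two before it: 6, 2, 8, 10, 18 → 28.
Combining the parts gives (Saturn, 28).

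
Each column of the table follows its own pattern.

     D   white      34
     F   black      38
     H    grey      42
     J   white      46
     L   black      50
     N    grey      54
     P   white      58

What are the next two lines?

R  black  62; T  grey  66

Letter goes D, F, H, J, L, N, P → R → T (letters move forward 2 places in the alphabet).
Shade: white, black, grey, white, black, grey, white → black → grey (repeats white → black → grey).
Third component — +4 each step: 34, 38, 42, 46, 50, 54, 58 → 62 → 66.
So the next two lines are R  black  62 and T  grey  66.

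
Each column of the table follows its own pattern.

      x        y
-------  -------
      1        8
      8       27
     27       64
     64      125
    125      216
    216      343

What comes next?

343  512

Column x goes 1, 8, 27, 64, 125, 216 → 343 (perfect cubes: 1³, 2³, 3³, …).
Column y goes 8, 27, 64, 125, 216, 343 → 512 (perfect cubes: 2³, 3³, 4³, …).
Combining the parts gives 343  512.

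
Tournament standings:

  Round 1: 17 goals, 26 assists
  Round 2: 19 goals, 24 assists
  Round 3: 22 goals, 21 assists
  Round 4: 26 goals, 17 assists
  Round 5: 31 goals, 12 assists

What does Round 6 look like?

Goals: differences are 2, 3, 4, … (increasing by 1 each time); 17, 19, 22, 26, 31 → 37.
Assists: 26, 24, 21, 17, 12 → 6 (together with the goals always sums to 43).
Combining the parts gives 37 goals, 6 assists.

37 goals, 6 assists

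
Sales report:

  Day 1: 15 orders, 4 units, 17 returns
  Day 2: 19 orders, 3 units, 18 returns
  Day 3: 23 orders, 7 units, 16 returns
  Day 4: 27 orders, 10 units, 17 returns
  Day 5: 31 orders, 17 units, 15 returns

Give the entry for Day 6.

35 orders, 27 units, 16 returns

Orders goes 15, 19, 23, 27, 31 → 35 (+4 each step).
Units — each term is the sum of the two before it: 4, 3, 7, 10, 17 → 27.
For the returns, alternating steps +1, −2, +1, −2, …: 17, 18, 16, 17, 15 → 16.
Putting it together: 35 orders, 27 units, 16 returns.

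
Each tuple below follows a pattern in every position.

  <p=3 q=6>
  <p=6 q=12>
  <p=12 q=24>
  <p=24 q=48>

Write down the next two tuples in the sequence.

<p=48 q=96>, <p=96 q=192>

P — ×2 each step: 3, 6, 12, 24 → 48 → 96.
Q: always 2 × the p, so 6, 12, 24, 48 → 96 → 192.
So the next two tuples are <p=48 q=96> and <p=96 q=192>.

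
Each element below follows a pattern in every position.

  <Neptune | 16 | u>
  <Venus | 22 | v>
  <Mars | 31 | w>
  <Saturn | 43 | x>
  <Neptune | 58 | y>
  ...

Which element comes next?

<Venus | 76 | z>

For the planet, repeats Neptune → Venus → Mars → Saturn: Neptune, Venus, Mars, Saturn, Neptune → Venus.
For the second part, differences are 6, 9, 12, … (increasing by 3 each time): 16, 22, 31, 43, 58 → 76.
Letter goes u, v, w, x, y → z (letters move forward 1 place in the alphabet).
Combining the parts gives <Venus | 76 | z>.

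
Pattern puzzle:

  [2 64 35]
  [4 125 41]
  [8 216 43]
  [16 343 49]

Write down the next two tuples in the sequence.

[32 512 51], [64 729 57]

First slot: 2, 4, 8, 16 → 32 → 64 (×2 each step).
Second slot: perfect cubes: 4³, 5³, 6³, …, so 64, 125, 216, 343 → 512 → 729.
For the third slot, alternating steps +6, +2, +6, +2, …: 35, 41, 43, 49 → 51 → 57.
Putting the parts together: [32 512 51] and then [64 729 57].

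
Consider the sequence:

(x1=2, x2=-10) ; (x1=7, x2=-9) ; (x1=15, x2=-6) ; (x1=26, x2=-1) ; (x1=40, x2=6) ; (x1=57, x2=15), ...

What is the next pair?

X1 goes 2, 7, 15, 26, 40, 57 → 77 (differences are 5, 8, 11, … (increasing by 3 each time)).
For the x2, differences are 1, 3, 5, … (increasing by 2 each time): -10, -9, -6, -1, 6, 15 → 26.
So the next pair is (x1=77, x2=26).

(x1=77, x2=26)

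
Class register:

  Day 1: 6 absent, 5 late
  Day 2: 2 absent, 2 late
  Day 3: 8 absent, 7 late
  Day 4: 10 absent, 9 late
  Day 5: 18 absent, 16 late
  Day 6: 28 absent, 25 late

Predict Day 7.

46 absent, 41 late

Absent goes 6, 2, 8, 10, 18, 28 → 46 (each term is the sum of the two before it).
For the late, each term is the sum of the two before it: 5, 2, 7, 9, 16, 25 → 41.
So the next row is 46 absent, 41 late.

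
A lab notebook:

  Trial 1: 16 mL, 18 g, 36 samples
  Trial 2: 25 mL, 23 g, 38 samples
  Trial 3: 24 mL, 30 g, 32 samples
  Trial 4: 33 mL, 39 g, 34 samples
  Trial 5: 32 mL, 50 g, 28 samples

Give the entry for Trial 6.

41 mL, 63 g, 30 samples

For the mL, alternating steps +9, −1, +9, −1, …: 16, 25, 24, 33, 32 → 41.
G goes 18, 23, 30, 39, 50 → 63 (differences are 5, 7, 9, … (increasing by 2 each time)).
Samples: alternating steps +2, −6, +2, −6, …; 36, 38, 32, 34, 28 → 30.
Putting it together: 41 mL, 63 g, 30 samples.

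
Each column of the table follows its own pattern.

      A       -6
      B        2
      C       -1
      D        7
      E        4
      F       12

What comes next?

Letter goes A, B, C, D, E, F → G (letters move forward 1 place in the alphabet).
Second component goes -6, 2, -1, 7, 4, 12 → 9 (alternating steps +8, −3, +8, −3, …).
Putting it together: G  9.

G  9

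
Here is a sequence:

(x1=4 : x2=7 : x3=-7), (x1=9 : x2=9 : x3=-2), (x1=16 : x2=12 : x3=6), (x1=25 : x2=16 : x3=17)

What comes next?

(x1=36 : x2=21 : x3=31)

X1: perfect squares: 2², 3², 4², …, so 4, 9, 16, 25 → 36.
X2: 7, 9, 12, 16 → 21 (differences are 2, 3, 4, … (increasing by 1 each time)).
X3: differences are 5, 8, 11, … (increasing by 3 each time), so -7, -2, 6, 17 → 31.
So the next element is (x1=36 : x2=21 : x3=31).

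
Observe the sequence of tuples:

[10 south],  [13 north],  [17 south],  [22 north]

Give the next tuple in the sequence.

[28 south]

First value: 10, 13, 17, 22 → 28 (differences are 3, 4, 5, … (increasing by 1 each time)).
For the direction, alternates south ↔ north: south, north, south, north → south.
Combining the parts gives [28 south].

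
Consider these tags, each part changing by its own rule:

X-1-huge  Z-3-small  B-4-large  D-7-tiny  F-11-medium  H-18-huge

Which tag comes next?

J-29-small

Letter: X, Z, B, D, F, H → J (letters move forward 2 places in the alphabet, wrapping Z→A).
Second component: each term is the sum of the two before it; 1, 3, 4, 7, 11, 18 → 29.
Size: repeats huge → small → large → tiny → medium; huge, small, large, tiny, medium, huge → small.
Combining the parts gives J-29-small.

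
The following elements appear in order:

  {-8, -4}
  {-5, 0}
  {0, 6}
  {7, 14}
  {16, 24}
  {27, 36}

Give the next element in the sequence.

First entry: differences are 3, 5, 7, … (increasing by 2 each time); -8, -5, 0, 7, 16, 27 → 40.
Second entry: differences are 4, 6, 8, … (increasing by 2 each time), so -4, 0, 6, 14, 24, 36 → 50.
Putting it together: {40, 50}.

{40, 50}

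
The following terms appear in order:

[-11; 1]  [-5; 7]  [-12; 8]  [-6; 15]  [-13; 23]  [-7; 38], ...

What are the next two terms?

First entry: alternating steps +6, −7, +6, −7, …; -11, -5, -12, -6, -13, -7 → -14 → -8.
For the second entry, each term is the sum of the two before it: 1, 7, 8, 15, 23, 38 → 61 → 99.
So the next two terms are [-14; 61] and [-8; 99].

[-14; 61], [-8; 99]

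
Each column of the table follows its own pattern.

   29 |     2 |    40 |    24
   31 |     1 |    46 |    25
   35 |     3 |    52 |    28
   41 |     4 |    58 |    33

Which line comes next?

49  7  64  40

For the first component, differences are 2, 4, 6, … (increasing by 2 each time): 29, 31, 35, 41 → 49.
Second component: each term is the sum of the two before it, so 2, 1, 3, 4 → 7.
Third component: +6 each step, so 40, 46, 52, 58 → 64.
Fourth component: differences are 1, 3, 5, … (increasing by 2 each time), so 24, 25, 28, 33 → 40.
Putting it together: 49  7  64  40.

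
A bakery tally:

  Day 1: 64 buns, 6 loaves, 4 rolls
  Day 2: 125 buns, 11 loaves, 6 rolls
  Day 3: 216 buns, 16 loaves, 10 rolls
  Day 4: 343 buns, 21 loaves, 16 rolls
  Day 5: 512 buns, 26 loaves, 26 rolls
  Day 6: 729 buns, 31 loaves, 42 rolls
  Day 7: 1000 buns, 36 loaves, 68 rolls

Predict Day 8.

Buns: perfect cubes: 4³, 5³, 6³, …, so 64, 125, 216, 343, 512, 729, 1000 → 1331.
Loaves: 6, 11, 16, 21, 26, 31, 36 → 41 (+5 each step).
Rolls — each term is the sum of the two before it: 4, 6, 10, 16, 26, 42, 68 → 110.
Combining the parts gives 1331 buns, 41 loaves, 110 rolls.

1331 buns, 41 loaves, 110 rolls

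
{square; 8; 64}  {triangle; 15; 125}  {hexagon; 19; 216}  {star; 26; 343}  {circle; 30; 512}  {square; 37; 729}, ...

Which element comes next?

For the shape, repeats square → triangle → hexagon → star → circle: square, triangle, hexagon, star, circle, square → triangle.
Second coordinate: alternating steps +7, +4, +7, +4, …, so 8, 15, 19, 26, 30, 37 → 41.
Third coordinate — perfect cubes: 4³, 5³, 6³, …: 64, 125, 216, 343, 512, 729 → 1000.
So the next element is {triangle; 41; 1000}.

{triangle; 41; 1000}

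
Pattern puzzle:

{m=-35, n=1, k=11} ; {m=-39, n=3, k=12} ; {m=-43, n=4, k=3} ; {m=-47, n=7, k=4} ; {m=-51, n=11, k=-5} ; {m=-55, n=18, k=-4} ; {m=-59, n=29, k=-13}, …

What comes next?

{m=-63, n=47, k=-12}

M — −4 each step: -35, -39, -43, -47, -51, -55, -59 → -63.
N goes 1, 3, 4, 7, 11, 18, 29 → 47 (each term is the sum of the two before it).
K goes 11, 12, 3, 4, -5, -4, -13 → -12 (alternating steps +1, −9, +1, −9, …).
So the next term is {m=-63, n=47, k=-12}.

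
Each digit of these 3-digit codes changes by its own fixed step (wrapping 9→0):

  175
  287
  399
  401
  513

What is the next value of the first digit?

First digit: +1 each step, mod 10, so 1, 2, 3, 4, 5 → 6.
Second digit — +1 each step, mod 10: 7, 8, 9, 0, 1 → 2.
Third digit: +2 each step, mod 10; 5, 7, 9, 1, 3 → 5.

6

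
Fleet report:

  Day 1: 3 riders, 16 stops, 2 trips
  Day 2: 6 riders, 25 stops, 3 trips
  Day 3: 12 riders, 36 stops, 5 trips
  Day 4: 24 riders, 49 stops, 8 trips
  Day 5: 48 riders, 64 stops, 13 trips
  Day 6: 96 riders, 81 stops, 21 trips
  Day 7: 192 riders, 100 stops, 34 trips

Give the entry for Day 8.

384 riders, 121 stops, 55 trips

Riders — ×2 each step: 3, 6, 12, 24, 48, 96, 192 → 384.
Stops: perfect squares: 4², 5², 6², …, so 16, 25, 36, 49, 64, 81, 100 → 121.
Trips — each term is the sum of the two before it: 2, 3, 5, 8, 13, 21, 34 → 55.
Combining the parts gives 384 riders, 121 stops, 55 trips.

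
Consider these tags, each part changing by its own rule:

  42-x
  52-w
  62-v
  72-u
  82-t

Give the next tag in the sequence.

92-s

First component: +10 each step; 42, 52, 62, 72, 82 → 92.
For the letter, letters move back 1 place in the alphabet: x, w, v, u, t → s.
Combining the parts gives 92-s.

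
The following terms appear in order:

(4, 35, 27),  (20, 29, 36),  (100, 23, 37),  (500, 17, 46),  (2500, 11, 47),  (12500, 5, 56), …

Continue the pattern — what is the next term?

(62500, -1, 57)

First coordinate goes 4, 20, 100, 500, 2500, 12500 → 62500 (×5 each step).
Second coordinate: 35, 29, 23, 17, 11, 5 → -1 (−6 each step).
For the third coordinate, alternating steps +9, +1, +9, +1, …: 27, 36, 37, 46, 47, 56 → 57.
Combining the parts gives (62500, -1, 57).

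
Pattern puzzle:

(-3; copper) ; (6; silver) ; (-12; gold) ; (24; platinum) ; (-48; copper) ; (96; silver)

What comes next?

First coordinate goes -3, 6, -12, 24, -48, 96 → -192 (×(-2) each step).
Metal — repeats copper → silver → gold → platinum: copper, silver, gold, platinum, copper, silver → gold.
Combining the parts gives (-192; gold).

(-192; gold)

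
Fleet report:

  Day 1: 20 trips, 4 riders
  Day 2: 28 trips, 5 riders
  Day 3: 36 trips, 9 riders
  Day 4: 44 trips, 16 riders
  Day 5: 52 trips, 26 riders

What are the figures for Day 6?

60 trips, 39 riders

Trips: 20, 28, 36, 44, 52 → 60 (+8 each step).
Riders: 4, 5, 9, 16, 26 → 39 (differences are 1, 4, 7, … (increasing by 3 each time)).
Combining the parts gives 60 trips, 39 riders.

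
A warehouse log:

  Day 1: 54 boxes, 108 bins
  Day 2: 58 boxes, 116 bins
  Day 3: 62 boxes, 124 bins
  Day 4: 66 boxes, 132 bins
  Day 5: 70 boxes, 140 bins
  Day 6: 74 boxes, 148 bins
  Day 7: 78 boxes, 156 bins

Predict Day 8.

82 boxes, 164 bins

Boxes: 54, 58, 62, 66, 70, 74, 78 → 82 (+4 each step).
For the bins, always 2 × the boxes: 108, 116, 124, 132, 140, 148, 156 → 164.
Putting it together: 82 boxes, 164 bins.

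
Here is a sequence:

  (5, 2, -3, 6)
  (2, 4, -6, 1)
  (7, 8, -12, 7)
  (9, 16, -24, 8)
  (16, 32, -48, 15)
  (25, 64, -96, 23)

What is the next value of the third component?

Third component: ×2 each step; -3, -6, -12, -24, -48, -96 → -192.

-192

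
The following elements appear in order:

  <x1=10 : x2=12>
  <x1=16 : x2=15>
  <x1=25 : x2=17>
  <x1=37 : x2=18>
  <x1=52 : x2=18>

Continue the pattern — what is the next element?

X1: 10, 16, 25, 37, 52 → 70 (differences are 6, 9, 12, … (increasing by 3 each time)).
X2: differences are 3, 2, 1, … (decreasing by 1 each time), so 12, 15, 17, 18, 18 → 17.
Putting it together: <x1=70 : x2=17>.

<x1=70 : x2=17>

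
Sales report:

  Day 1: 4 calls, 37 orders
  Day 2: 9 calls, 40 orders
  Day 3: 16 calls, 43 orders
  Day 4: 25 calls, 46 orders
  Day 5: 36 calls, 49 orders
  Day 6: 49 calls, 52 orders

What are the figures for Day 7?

Calls — perfect squares: 2², 3², 4², …: 4, 9, 16, 25, 36, 49 → 64.
Orders: 37, 40, 43, 46, 49, 52 → 55 (+3 each step).
Putting it together: 64 calls, 55 orders.

64 calls, 55 orders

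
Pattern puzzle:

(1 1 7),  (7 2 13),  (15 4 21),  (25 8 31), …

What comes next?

First value — differences are 6, 8, 10, … (increasing by 2 each time): 1, 7, 15, 25 → 37.
For the second value, ×2 each step: 1, 2, 4, 8 → 16.
Third value: differences are 6, 8, 10, … (increasing by 2 each time), so 7, 13, 21, 31 → 43.
So the next element is (37 16 43).

(37 16 43)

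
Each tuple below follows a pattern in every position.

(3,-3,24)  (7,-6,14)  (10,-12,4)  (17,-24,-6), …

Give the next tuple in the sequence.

For the first component, each term is the sum of the two before it: 3, 7, 10, 17 → 27.
Second component — ×2 each step: -3, -6, -12, -24 → -48.
Third component: −10 each step, so 24, 14, 4, -6 → -16.
So the next tuple is (27,-48,-16).

(27,-48,-16)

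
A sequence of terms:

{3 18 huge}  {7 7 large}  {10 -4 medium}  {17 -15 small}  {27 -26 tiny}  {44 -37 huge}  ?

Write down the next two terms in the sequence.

{71 -48 large}, {115 -59 medium}

First component goes 3, 7, 10, 17, 27, 44 → 71 → 115 (each term is the sum of the two before it).
Second component goes 18, 7, -4, -15, -26, -37 → -48 → -59 (−11 each step).
Size — repeats huge → large → medium → small → tiny: huge, large, medium, small, tiny, huge → large → medium.
So the next two terms are {71 -48 large} and {115 -59 medium}.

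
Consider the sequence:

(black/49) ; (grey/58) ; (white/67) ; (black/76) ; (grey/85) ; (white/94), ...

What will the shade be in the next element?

Shade: black, grey, white, black, grey, white → black (repeats black → grey → white).

black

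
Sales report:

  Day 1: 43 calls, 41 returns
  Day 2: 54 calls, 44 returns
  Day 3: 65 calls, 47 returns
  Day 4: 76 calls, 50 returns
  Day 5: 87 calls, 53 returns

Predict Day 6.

Calls — +11 each step: 43, 54, 65, 76, 87 → 98.
Returns: +3 each step, so 41, 44, 47, 50, 53 → 56.
So the next line is 98 calls, 56 returns.

98 calls, 56 returns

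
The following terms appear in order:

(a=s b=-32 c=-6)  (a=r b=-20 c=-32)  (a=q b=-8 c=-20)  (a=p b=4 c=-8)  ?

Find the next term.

(a=o b=16 c=4)

A: letters move back 1 place in the alphabet; s, r, q, p → o.
B: -32, -20, -8, 4 → 16 (+12 each step).
C: always the previous value of the b; -6, -32, -20, -8 → 4.
Combining the parts gives (a=o b=16 c=4).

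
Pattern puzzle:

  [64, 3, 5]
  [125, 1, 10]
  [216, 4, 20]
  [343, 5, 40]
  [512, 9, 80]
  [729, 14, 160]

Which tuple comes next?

[1000, 23, 320]

First coordinate — perfect cubes: 4³, 5³, 6³, …: 64, 125, 216, 343, 512, 729 → 1000.
Second coordinate — each term is the sum of the two before it: 3, 1, 4, 5, 9, 14 → 23.
For the third coordinate, ×2 each step: 5, 10, 20, 40, 80, 160 → 320.
Putting it together: [1000, 23, 320].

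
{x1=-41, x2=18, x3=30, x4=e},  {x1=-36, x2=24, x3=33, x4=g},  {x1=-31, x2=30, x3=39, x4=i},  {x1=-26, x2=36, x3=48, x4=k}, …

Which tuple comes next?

For the x1, +5 each step: -41, -36, -31, -26 → -21.
X2: +6 each step, so 18, 24, 30, 36 → 42.
X3 — differences are 3, 6, 9, … (increasing by 3 each time): 30, 33, 39, 48 → 60.
X4: letters move forward 2 places in the alphabet, so e, g, i, k → m.
So the next tuple is {x1=-21, x2=42, x3=60, x4=m}.

{x1=-21, x2=42, x3=60, x4=m}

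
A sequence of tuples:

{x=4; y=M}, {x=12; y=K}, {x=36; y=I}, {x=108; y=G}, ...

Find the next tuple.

X: 4, 12, 36, 108 → 324 (×3 each step).
Y: letters move back 2 places in the alphabet; M, K, I, G → E.
So the next tuple is {x=324; y=E}.

{x=324; y=E}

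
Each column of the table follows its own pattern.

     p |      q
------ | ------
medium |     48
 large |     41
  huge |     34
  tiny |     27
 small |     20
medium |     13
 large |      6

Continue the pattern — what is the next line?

huge  -1

Column p: repeats medium → large → huge → tiny → small; medium, large, huge, tiny, small, medium, large → huge.
Column q goes 48, 41, 34, 27, 20, 13, 6 → -1 (−7 each step).
Putting it together: huge  -1.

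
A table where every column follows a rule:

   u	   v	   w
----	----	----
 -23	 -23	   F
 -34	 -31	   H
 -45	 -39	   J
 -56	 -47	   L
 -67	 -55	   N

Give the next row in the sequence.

-78  -63  P

Column u: -23, -34, -45, -56, -67 → -78 (−11 each step).
Column v: −8 each step; -23, -31, -39, -47, -55 → -63.
Column w: letters move forward 2 places in the alphabet; F, H, J, L, N → P.
Combining the parts gives -78  -63  P.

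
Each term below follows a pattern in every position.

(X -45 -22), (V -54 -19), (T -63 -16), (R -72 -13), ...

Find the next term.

For the letter, letters move back 2 places in the alphabet: X, V, T, R → P.
Second part goes -45, -54, -63, -72 → -81 (−9 each step).
Third part: +3 each step; -22, -19, -16, -13 → -10.
So the next term is (P -81 -10).

(P -81 -10)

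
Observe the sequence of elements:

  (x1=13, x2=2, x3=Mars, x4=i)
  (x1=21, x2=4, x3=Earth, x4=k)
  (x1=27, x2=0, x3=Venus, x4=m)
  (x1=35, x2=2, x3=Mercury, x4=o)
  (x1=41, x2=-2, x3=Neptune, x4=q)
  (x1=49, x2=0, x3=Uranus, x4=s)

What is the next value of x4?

X4: i, k, m, o, q, s → u (letters move forward 2 places in the alphabet).

u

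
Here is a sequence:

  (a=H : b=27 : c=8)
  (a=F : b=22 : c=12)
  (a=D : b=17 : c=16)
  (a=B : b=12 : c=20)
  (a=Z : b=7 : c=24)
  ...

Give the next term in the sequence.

A — letters move back 2 places in the alphabet, wrapping A→Z: H, F, D, B, Z → X.
B: −5 each step, so 27, 22, 17, 12, 7 → 2.
C: +4 each step; 8, 12, 16, 20, 24 → 28.
Combining the parts gives (a=X : b=2 : c=28).

(a=X : b=2 : c=28)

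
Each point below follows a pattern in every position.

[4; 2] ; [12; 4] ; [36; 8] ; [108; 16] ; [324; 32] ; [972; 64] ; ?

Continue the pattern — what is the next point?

For the first slot, ×3 each step: 4, 12, 36, 108, 324, 972 → 2916.
Second slot: ×2 each step, so 2, 4, 8, 16, 32, 64 → 128.
Combining the parts gives [2916; 128].

[2916; 128]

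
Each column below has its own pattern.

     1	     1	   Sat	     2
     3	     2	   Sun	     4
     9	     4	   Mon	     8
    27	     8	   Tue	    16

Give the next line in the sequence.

For the first component, ×3 each step: 1, 3, 9, 27 → 81.
Second component: ×2 each step, so 1, 2, 4, 8 → 16.
Day: Sat, Sun, Mon, Tue → Wed (runs through the weekdays Mon→Sun).
For the fourth component, ×2 each step: 2, 4, 8, 16 → 32.
Combining the parts gives 81  16  Wed  32.

81  16  Wed  32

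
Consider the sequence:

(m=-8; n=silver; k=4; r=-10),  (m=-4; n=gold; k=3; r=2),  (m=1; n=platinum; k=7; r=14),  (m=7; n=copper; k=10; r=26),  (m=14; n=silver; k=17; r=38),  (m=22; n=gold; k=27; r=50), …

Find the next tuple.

(m=31; n=platinum; k=44; r=62)

M — differences are 4, 5, 6, … (increasing by 1 each time): -8, -4, 1, 7, 14, 22 → 31.
N: silver, gold, platinum, copper, silver, gold → platinum (repeats silver → gold → platinum → copper).
K: 4, 3, 7, 10, 17, 27 → 44 (each term is the sum of the two before it).
R: +12 each step, so -10, 2, 14, 26, 38, 50 → 62.
Putting it together: (m=31; n=platinum; k=44; r=62).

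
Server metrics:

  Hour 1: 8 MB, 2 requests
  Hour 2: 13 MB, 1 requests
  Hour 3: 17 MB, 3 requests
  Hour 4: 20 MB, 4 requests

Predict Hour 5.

MB: differences are 5, 4, 3, … (decreasing by 1 each time), so 8, 13, 17, 20 → 22.
Requests: 2, 1, 3, 4 → 7 (each term is the sum of the two before it).
So the next record is 22 MB, 7 requests.

22 MB, 7 requests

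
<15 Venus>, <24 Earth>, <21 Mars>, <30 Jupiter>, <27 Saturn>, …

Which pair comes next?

<36 Uranus>

First component: alternating steps +9, −3, +9, −3, …, so 15, 24, 21, 30, 27 → 36.
Planet: runs through the planets Mercury→Neptune, so Venus, Earth, Mars, Jupiter, Saturn → Uranus.
Putting it together: <36 Uranus>.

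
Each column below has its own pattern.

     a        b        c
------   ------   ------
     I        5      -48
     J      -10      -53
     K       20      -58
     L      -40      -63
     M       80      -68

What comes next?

N  -160  -73

Column a — letters move forward 1 place in the alphabet: I, J, K, L, M → N.
Column b — ×(-2) each step: 5, -10, 20, -40, 80 → -160.
Column c: −5 each step; -48, -53, -58, -63, -68 → -73.
Putting it together: N  -160  -73.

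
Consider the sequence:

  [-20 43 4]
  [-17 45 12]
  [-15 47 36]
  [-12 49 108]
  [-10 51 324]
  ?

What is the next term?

First component: -20, -17, -15, -12, -10 → -7 (alternating steps +3, +2, +3, +2, …).
For the second component, +2 each step: 43, 45, 47, 49, 51 → 53.
Third component: ×3 each step; 4, 12, 36, 108, 324 → 972.
Combining the parts gives [-7 53 972].

[-7 53 972]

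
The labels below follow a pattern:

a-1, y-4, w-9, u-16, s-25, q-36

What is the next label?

Letter: a, y, w, u, s, q → o (letters move back 2 places in the alphabet, wrapping A→Z).
Second component — perfect squares: 1², 2², 3², …: 1, 4, 9, 16, 25, 36 → 49.
So the next label is o-49.

o-49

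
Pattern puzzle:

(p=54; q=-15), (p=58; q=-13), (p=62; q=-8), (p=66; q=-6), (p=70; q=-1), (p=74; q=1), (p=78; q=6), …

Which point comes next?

(p=82; q=8)

P: 54, 58, 62, 66, 70, 74, 78 → 82 (+4 each step).
Q goes -15, -13, -8, -6, -1, 1, 6 → 8 (alternating steps +2, +5, +2, +5, …).
Combining the parts gives (p=82; q=8).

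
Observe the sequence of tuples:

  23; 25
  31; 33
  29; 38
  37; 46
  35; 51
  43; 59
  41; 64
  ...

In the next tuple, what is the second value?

First value: 23, 31, 29, 37, 35, 43, 41 → 49 (alternating steps +8, −2, +8, −2, …).
Second value: 25, 33, 38, 46, 51, 59, 64 → 72 (alternating steps +8, +5, +8, +5, …).

72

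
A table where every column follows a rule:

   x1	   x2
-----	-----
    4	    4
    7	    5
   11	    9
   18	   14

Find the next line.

29  23

Column x1: each term is the sum of the two before it; 4, 7, 11, 18 → 29.
Column x2 goes 4, 5, 9, 14 → 23 (each term is the sum of the two before it).
Putting it together: 29  23.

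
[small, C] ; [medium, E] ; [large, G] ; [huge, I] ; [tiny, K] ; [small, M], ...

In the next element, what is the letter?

O

Letter: letters move forward 2 places in the alphabet, so C, E, G, I, K, M → O.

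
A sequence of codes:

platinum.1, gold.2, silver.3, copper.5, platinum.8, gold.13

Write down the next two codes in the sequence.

silver.21, copper.34

Metal — repeats platinum → gold → silver → copper: platinum, gold, silver, copper, platinum, gold → silver → copper.
Second component — each term is the sum of the two before it: 1, 2, 3, 5, 8, 13 → 21 → 34.
So the next two codes are silver.21 and copper.34.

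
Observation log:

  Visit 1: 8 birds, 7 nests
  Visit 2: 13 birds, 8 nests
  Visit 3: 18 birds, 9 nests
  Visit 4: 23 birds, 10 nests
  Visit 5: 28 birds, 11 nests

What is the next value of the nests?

Nests goes 7, 8, 9, 10, 11 → 12 (+1 each step).

12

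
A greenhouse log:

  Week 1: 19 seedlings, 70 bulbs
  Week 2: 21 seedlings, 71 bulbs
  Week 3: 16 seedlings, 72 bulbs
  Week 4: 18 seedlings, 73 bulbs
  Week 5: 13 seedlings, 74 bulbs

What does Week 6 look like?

Seedlings — alternating steps +2, −5, +2, −5, …: 19, 21, 16, 18, 13 → 15.
For the bulbs, +1 each step: 70, 71, 72, 73, 74 → 75.
So the next line is 15 seedlings, 75 bulbs.

15 seedlings, 75 bulbs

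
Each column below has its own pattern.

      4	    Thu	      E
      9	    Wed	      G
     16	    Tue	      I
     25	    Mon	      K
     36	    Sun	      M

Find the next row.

49  Sat  O

First component: 4, 9, 16, 25, 36 → 49 (perfect squares: 2², 3², 4², …).
Day: Thu, Wed, Tue, Mon, Sun → Sat (runs backward through the weekdays Mon→Sun).
Letter — letters move forward 2 places in the alphabet: E, G, I, K, M → O.
So the next row is 49  Sat  O.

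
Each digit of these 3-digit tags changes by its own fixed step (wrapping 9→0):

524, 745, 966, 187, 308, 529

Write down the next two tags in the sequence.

740, 961

First digit: +2 each step, mod 10; 5, 7, 9, 1, 3, 5 → 7 → 9.
Second digit: 2, 4, 6, 8, 0, 2 → 4 → 6 (+2 each step, mod 10).
Third digit: +1 each step, mod 10; 4, 5, 6, 7, 8, 9 → 0 → 1.
So the next two tags are 740 and 961.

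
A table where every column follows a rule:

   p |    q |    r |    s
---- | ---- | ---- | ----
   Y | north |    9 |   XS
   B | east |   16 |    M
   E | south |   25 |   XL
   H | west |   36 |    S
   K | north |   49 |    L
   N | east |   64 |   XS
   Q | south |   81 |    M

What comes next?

Column p — letters move forward 3 places in the alphabet, wrapping Z→A: Y, B, E, H, K, N, Q → T.
Column q: repeats north → east → south → west; north, east, south, west, north, east, south → west.
For the column r, perfect squares: 3², 4², 5², …: 9, 16, 25, 36, 49, 64, 81 → 100.
Column s — repeats XS → M → XL → S → L: XS, M, XL, S, L, XS, M → XL.
Combining the parts gives T  west  100  XL.

T  west  100  XL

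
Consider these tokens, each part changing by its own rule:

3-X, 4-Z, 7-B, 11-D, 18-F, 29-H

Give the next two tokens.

First component: 3, 4, 7, 11, 18, 29 → 47 → 76 (each term is the sum of the two before it).
Letter goes X, Z, B, D, F, H → J → L (letters move forward 2 places in the alphabet, wrapping Z→A).
So the next two tokens are 47-J and 76-L.

47-J then 76-L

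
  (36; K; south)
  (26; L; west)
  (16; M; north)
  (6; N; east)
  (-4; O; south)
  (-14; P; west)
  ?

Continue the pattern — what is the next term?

For the first coordinate, −10 each step: 36, 26, 16, 6, -4, -14 → -24.
Letter: K, L, M, N, O, P → Q (letters move forward 1 place in the alphabet).
Direction: repeats south → west → north → east, so south, west, north, east, south, west → north.
Combining the parts gives (-24; Q; north).

(-24; Q; north)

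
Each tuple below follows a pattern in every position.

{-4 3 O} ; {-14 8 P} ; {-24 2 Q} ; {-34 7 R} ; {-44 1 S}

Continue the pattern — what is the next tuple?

{-54 6 T}

First component goes -4, -14, -24, -34, -44 → -54 (−10 each step).
Second component: alternating steps +5, −6, +5, −6, …, so 3, 8, 2, 7, 1 → 6.
Letter: letters move forward 1 place in the alphabet; O, P, Q, R, S → T.
Putting it together: {-54 6 T}.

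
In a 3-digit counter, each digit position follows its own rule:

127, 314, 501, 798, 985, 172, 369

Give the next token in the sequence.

556

First digit goes 1, 3, 5, 7, 9, 1, 3 → 5 (+2 each step, mod 10).
Second digit: 2, 1, 0, 9, 8, 7, 6 → 5 (−1 each step, mod 10).
Third digit: −3 each step, mod 10; 7, 4, 1, 8, 5, 2, 9 → 6.
Combining the parts gives 556.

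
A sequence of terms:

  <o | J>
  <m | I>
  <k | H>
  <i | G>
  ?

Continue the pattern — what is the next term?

First letter goes o, m, k, i → g (letters move back 2 places in the alphabet).
Second letter: letters move back 1 place in the alphabet, so J, I, H, G → F.
So the next term is <g | F>.

<g | F>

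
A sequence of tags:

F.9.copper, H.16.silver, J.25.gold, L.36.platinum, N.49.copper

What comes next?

P.64.silver

Letter: letters move forward 2 places in the alphabet, so F, H, J, L, N → P.
Second component — perfect squares: 3², 4², 5², …: 9, 16, 25, 36, 49 → 64.
Metal goes copper, silver, gold, platinum, copper → silver (repeats copper → silver → gold → platinum).
So the next tag is P.64.silver.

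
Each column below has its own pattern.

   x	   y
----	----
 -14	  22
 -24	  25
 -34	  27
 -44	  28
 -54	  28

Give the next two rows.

Column x goes -14, -24, -34, -44, -54 → -64 → -74 (−10 each step).
For the column y, differences are 3, 2, 1, … (decreasing by 1 each time): 22, 25, 27, 28, 28 → 27 → 25.
So the next two rows are -64  27 and -74  25.

-64  27; -74  25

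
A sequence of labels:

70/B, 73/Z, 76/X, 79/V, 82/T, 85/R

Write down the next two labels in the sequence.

88/P, 91/N

First component: +3 each step, so 70, 73, 76, 79, 82, 85 → 88 → 91.
Letter: letters move back 2 places in the alphabet, wrapping A→Z, so B, Z, X, V, T, R → P → N.
Putting the parts together: 88/P and then 91/N.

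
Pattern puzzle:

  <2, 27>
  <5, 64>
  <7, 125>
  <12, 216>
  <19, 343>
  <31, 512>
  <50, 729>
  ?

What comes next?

<81, 1000>

First coordinate: each term is the sum of the two before it; 2, 5, 7, 12, 19, 31, 50 → 81.
Second coordinate goes 27, 64, 125, 216, 343, 512, 729 → 1000 (perfect cubes: 3³, 4³, 5³, …).
So the next term is <81, 1000>.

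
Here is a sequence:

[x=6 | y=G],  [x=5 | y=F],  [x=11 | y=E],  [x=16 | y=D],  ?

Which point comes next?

X: each term is the sum of the two before it; 6, 5, 11, 16 → 27.
For the y, letters move back 1 place in the alphabet: G, F, E, D → C.
Putting it together: [x=27 | y=C].

[x=27 | y=C]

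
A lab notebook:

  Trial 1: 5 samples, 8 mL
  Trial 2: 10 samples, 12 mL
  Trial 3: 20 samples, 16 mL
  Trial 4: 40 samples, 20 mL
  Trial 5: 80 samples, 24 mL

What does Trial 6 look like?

For the samples, ×2 each step: 5, 10, 20, 40, 80 → 160.
ML goes 8, 12, 16, 20, 24 → 28 (+4 each step).
Putting it together: 160 samples, 28 mL.

160 samples, 28 mL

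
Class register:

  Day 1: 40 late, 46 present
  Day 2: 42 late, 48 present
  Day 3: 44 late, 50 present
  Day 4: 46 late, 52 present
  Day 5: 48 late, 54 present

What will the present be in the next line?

56

Late: +2 each step; 40, 42, 44, 46, 48 → 50.
Present goes 46, 48, 50, 52, 54 → 56 (always 6 more than the late).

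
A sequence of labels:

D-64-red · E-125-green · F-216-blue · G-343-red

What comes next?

For the letter, letters move forward 1 place in the alphabet: D, E, F, G → H.
Second component: 64, 125, 216, 343 → 512 (perfect cubes: 4³, 5³, 6³, …).
Colour: red, green, blue, red → green (repeats red → green → blue).
Putting it together: H-512-green.

H-512-green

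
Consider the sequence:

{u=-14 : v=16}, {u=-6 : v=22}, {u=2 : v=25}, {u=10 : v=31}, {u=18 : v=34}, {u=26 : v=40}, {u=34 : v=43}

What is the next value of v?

49

V — alternating steps +6, +3, +6, +3, …: 16, 22, 25, 31, 34, 40, 43 → 49.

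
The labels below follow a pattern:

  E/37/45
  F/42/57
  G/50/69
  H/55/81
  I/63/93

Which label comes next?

Letter goes E, F, G, H, I → J (letters move forward 1 place in the alphabet).
Second component: alternating steps +5, +8, +5, +8, …; 37, 42, 50, 55, 63 → 68.
For the third component, +12 each step: 45, 57, 69, 81, 93 → 105.
Combining the parts gives J/68/105.

J/68/105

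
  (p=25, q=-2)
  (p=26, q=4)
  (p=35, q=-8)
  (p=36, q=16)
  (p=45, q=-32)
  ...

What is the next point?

P: alternating steps +1, +9, +1, +9, …, so 25, 26, 35, 36, 45 → 46.
For the q, ×(-2) each step: -2, 4, -8, 16, -32 → 64.
So the next point is (p=46, q=64).

(p=46, q=64)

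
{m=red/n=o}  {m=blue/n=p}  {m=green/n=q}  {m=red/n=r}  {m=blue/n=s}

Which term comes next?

M: red, blue, green, red, blue → green (repeats red → blue → green).
N: letters move forward 1 place in the alphabet, so o, p, q, r, s → t.
So the next term is {m=green/n=t}.

{m=green/n=t}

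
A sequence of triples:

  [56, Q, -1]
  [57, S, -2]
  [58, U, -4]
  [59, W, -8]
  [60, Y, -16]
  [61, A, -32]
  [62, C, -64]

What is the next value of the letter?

E

First component — +1 each step: 56, 57, 58, 59, 60, 61, 62 → 63.
For the letter, letters move forward 2 places in the alphabet, wrapping Z→A: Q, S, U, W, Y, A, C → E.
For the third component, ×2 each step: -1, -2, -4, -8, -16, -32, -64 → -128.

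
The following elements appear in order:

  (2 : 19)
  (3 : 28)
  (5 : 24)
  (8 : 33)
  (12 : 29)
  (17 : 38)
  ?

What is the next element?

(23 : 34)

First entry goes 2, 3, 5, 8, 12, 17 → 23 (differences are 1, 2, 3, … (increasing by 1 each time)).
Second entry: 19, 28, 24, 33, 29, 38 → 34 (alternating steps +9, −4, +9, −4, …).
So the next element is (23 : 34).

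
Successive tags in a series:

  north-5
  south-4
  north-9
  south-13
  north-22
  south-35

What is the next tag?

north-57

Direction: alternates north ↔ south; north, south, north, south, north, south → north.
Second component: each term is the sum of the two before it; 5, 4, 9, 13, 22, 35 → 57.
Combining the parts gives north-57.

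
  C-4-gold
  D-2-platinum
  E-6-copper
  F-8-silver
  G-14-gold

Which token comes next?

For the letter, letters move forward 1 place in the alphabet: C, D, E, F, G → H.
Second component — each term is the sum of the two before it: 4, 2, 6, 8, 14 → 22.
Metal goes gold, platinum, copper, silver, gold → platinum (repeats gold → platinum → copper → silver).
So the next token is H-22-platinum.

H-22-platinum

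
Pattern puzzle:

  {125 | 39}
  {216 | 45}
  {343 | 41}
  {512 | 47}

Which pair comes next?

{729 | 43}

First slot: perfect cubes: 5³, 6³, 7³, …; 125, 216, 343, 512 → 729.
Second slot: alternating steps +6, −4, +6, −4, …, so 39, 45, 41, 47 → 43.
Combining the parts gives {729 | 43}.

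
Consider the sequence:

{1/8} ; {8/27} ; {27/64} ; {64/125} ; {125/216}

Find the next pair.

{216/343}

For the first part, perfect cubes: 1³, 2³, 3³, …: 1, 8, 27, 64, 125 → 216.
Second part: perfect cubes: 2³, 3³, 4³, …; 8, 27, 64, 125, 216 → 343.
So the next pair is {216/343}.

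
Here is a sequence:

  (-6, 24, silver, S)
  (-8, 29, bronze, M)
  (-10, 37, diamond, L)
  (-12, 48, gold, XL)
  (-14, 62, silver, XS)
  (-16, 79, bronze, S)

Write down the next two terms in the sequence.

(-18, 99, diamond, M), (-20, 122, gold, L)

First value — −2 each step: -6, -8, -10, -12, -14, -16 → -18 → -20.
Second value: 24, 29, 37, 48, 62, 79 → 99 → 122 (differences are 5, 8, 11, … (increasing by 3 each time)).
Rank — repeats silver → bronze → diamond → gold: silver, bronze, diamond, gold, silver, bronze → diamond → gold.
Size goes S, M, L, XL, XS, S → M → L (repeats S → M → L → XL → XS).
So the next two terms are (-18, 99, diamond, M) and (-20, 122, gold, L).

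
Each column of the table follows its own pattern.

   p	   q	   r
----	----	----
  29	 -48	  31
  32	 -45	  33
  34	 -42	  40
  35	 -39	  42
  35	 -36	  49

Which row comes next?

34  -33  51

Column p: differences are 3, 2, 1, … (decreasing by 1 each time); 29, 32, 34, 35, 35 → 34.
Column q: -48, -45, -42, -39, -36 → -33 (+3 each step).
Column r — alternating steps +2, +7, +2, +7, …: 31, 33, 40, 42, 49 → 51.
So the next row is 34  -33  51.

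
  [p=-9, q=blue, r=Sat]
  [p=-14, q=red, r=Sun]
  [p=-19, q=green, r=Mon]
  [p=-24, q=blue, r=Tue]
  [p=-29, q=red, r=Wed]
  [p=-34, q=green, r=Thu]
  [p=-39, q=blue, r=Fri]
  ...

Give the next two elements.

P: -9, -14, -19, -24, -29, -34, -39 → -44 → -49 (−5 each step).
Q: repeats blue → red → green; blue, red, green, blue, red, green, blue → red → green.
R: runs through the weekdays Mon→Sun; Sat, Sun, Mon, Tue, Wed, Thu, Fri → Sat → Sun.
Putting the parts together: [p=-44, q=red, r=Sat] and then [p=-49, q=green, r=Sun].

[p=-44, q=red, r=Sat], [p=-49, q=green, r=Sun]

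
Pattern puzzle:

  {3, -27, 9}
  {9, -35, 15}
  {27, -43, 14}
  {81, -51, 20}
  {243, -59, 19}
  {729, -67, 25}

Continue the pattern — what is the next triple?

{2187, -75, 24}

First slot: ×3 each step, so 3, 9, 27, 81, 243, 729 → 2187.
Second slot: −8 each step, so -27, -35, -43, -51, -59, -67 → -75.
Third slot — alternating steps +6, −1, +6, −1, …: 9, 15, 14, 20, 19, 25 → 24.
Putting it together: {2187, -75, 24}.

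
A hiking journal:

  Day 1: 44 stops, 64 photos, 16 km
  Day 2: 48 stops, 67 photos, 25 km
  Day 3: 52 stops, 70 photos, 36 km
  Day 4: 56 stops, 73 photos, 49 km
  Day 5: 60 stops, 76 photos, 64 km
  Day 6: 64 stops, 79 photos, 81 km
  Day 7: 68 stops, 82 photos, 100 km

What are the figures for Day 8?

Stops: 44, 48, 52, 56, 60, 64, 68 → 72 (+4 each step).
Photos: +3 each step; 64, 67, 70, 73, 76, 79, 82 → 85.
Km: 16, 25, 36, 49, 64, 81, 100 → 121 (perfect squares: 4², 5², 6², …).
Putting it together: 72 stops, 85 photos, 121 km.

72 stops, 85 photos, 121 km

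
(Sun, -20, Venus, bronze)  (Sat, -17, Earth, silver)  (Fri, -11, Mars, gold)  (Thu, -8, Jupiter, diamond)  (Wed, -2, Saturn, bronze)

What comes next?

Day — runs backward through the weekdays Mon→Sun: Sun, Sat, Fri, Thu, Wed → Tue.
Second slot goes -20, -17, -11, -8, -2 → 1 (alternating steps +3, +6, +3, +6, …).
Planet: runs through the planets Mercury→Neptune; Venus, Earth, Mars, Jupiter, Saturn → Uranus.
Rank: bronze, silver, gold, diamond, bronze → silver (repeats bronze → silver → gold → diamond).
So the next 4-tuple is (Tue, 1, Uranus, silver).

(Tue, 1, Uranus, silver)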